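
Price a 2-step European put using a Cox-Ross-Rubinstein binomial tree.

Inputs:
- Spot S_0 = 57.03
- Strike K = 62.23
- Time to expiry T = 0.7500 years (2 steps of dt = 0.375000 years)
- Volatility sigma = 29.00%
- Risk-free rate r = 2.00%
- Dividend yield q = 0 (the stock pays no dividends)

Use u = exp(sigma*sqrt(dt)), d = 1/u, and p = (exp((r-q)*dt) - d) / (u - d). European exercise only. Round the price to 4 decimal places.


Answer: Price = V(0,0) = 8.5554

Derivation:
dt = T/N = 0.375000
u = exp(sigma*sqrt(dt)) = 1.194333; d = 1/u = 0.837287
p = (exp((r-q)*dt) - d) / (u - d) = 0.476804
Discount per step: exp(-r*dt) = 0.992528
Stock lattice S(k, i) with i counting down-moves:
  k=0: S(0,0) = 57.0300
  k=1: S(1,0) = 68.1128; S(1,1) = 47.7505
  k=2: S(2,0) = 81.3494; S(2,1) = 57.0300; S(2,2) = 39.9809
Terminal payoffs V(N, i) = max(K - S_T, 0):
  V(2,0) = 0.000000; V(2,1) = 5.200000; V(2,2) = 22.249116
Backward induction: V(k, i) = exp(-r*dt) * [p * V(k+1, i) + (1-p) * V(k+1, i+1)].
  V(1,0) = exp(-r*dt) * [p*0.000000 + (1-p)*5.200000] = 2.700291
  V(1,1) = exp(-r*dt) * [p*5.200000 + (1-p)*22.249116] = 14.014526
  V(0,0) = exp(-r*dt) * [p*2.700291 + (1-p)*14.014526] = 8.555446


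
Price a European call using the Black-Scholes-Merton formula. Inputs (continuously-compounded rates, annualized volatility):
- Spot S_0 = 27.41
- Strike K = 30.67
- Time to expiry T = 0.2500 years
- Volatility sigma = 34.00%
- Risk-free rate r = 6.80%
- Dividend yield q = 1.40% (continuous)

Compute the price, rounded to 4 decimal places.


Answer: Price = 0.8461

Derivation:
d1 = (ln(S/K) + (r - q + 0.5*sigma^2) * T) / (sigma * sqrt(T)) = -0.49662981
d2 = d1 - sigma * sqrt(T) = -0.66662981
exp(-rT) = 0.98314368; exp(-qT) = 0.99650612
C = S_0 * exp(-qT) * N(d1) - K * exp(-rT) * N(d2)
N(d1) = 0.30972506; N(d2) = 0.25250431
C = 27.4100 * 0.99650612 * 0.30972506 - 30.6700 * 0.98314368 * 0.25250431 = 0.8461


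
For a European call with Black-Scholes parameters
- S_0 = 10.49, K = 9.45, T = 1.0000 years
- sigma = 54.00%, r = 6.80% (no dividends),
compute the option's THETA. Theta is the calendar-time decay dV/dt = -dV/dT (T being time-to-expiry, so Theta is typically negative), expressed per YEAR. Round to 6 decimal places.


Answer: Theta = -1.261806

Derivation:
d1 = 0.5892734832; d2 = 0.0492734832
phi(d1) = 0.3353568292; exp(-qT) = 1.0000000000; exp(-rT) = 0.9342604736
Theta = -S*exp(-qT)*phi(d1)*sigma/(2*sqrt(T)) - r*K*exp(-rT)*N(d2) + q*S*exp(-qT)*N(d1)
N(d1) = 0.7221610850; N(d2) = 0.5196493244; sqrt(T) = 1.0000000000
Term 1 = -10.4900 * 1.0000000000 * 0.3353568292 * 0.5400 / (2 * 1.0000000000) = -0.9498311473
Term 2 = -0.0680 * 9.4500 * 0.9342604736 * 0.5196493244 = -0.3119744757
Term 3 = 0 (no dividend yield, q = 0)
Theta = -0.9498311473 + (-0.3119744757) + (0.0000000000) = -1.261806


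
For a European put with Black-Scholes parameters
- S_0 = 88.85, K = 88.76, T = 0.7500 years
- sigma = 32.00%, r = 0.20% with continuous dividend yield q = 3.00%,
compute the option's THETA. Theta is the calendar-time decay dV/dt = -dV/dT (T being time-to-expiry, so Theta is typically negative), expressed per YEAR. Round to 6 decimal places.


d1 = 0.0664438380; d2 = -0.2106842912
phi(d1) = 0.3980626297; exp(-qT) = 0.9777512372; exp(-rT) = 0.9985011244
Theta = -S*exp(-qT)*phi(d1)*sigma/(2*sqrt(T)) + r*K*exp(-rT)*N(-d2) - q*S*exp(-qT)*N(-d1)
N(-d1) = 0.4735122348; N(-d2) = 0.5834331833; sqrt(T) = 0.8660254038
Term 1 = -88.8500 * 0.9777512372 * 0.3980626297 * 0.3200 / (2 * 0.8660254038) = -6.3889069795
Term 2 = 0.0020 * 88.7600 * 0.9985011244 * 0.5834331833 = 0.1034158186
Term 3 = -0.0300 * 88.8500 * 0.9777512372 * 0.4735122348 = -1.2340656557
Theta = -6.3889069795 + (0.1034158186) + (-1.2340656557) = -7.519557

Answer: Theta = -7.519557


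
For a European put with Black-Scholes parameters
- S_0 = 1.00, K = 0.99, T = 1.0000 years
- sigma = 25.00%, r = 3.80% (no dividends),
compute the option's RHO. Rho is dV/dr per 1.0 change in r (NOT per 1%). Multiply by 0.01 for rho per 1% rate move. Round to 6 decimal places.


Answer: Rho = -0.451010

Derivation:
d1 = 0.3172013434; d2 = 0.0672013434
phi(d1) = 0.3793686409; exp(-qT) = 1.0000000000; exp(-rT) = 0.9627129409
N(-d2) = 0.4732107078
Rho = -K*T*exp(-rT)*N(-d2) = -0.9900 * 1.0000 * 0.9627129409 * 0.4732107078 = -0.451010


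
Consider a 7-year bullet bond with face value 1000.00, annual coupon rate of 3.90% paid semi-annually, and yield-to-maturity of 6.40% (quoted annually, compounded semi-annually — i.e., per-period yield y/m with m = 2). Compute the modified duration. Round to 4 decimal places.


Answer: Modified duration = 5.9255

Derivation:
Coupon per period c = face * coupon_rate / m = 19.500000
Periods per year m = 2; per-period yield y/m = 0.032000
Number of cashflows N = 14
Cashflows (t years, CF_t, discount factor 1/(1+y/m)^(m*t), PV):
  t = 0.5000: CF_t = 19.500000, DF = 0.968992, PV = 18.895349
  t = 1.0000: CF_t = 19.500000, DF = 0.938946, PV = 18.309447
  t = 1.5000: CF_t = 19.500000, DF = 0.909831, PV = 17.741712
  t = 2.0000: CF_t = 19.500000, DF = 0.881620, PV = 17.191581
  t = 2.5000: CF_t = 19.500000, DF = 0.854283, PV = 16.658509
  t = 3.0000: CF_t = 19.500000, DF = 0.827793, PV = 16.141966
  t = 3.5000: CF_t = 19.500000, DF = 0.802125, PV = 15.641440
  t = 4.0000: CF_t = 19.500000, DF = 0.777253, PV = 15.156434
  t = 4.5000: CF_t = 19.500000, DF = 0.753152, PV = 14.686467
  t = 5.0000: CF_t = 19.500000, DF = 0.729799, PV = 14.231073
  t = 5.5000: CF_t = 19.500000, DF = 0.707169, PV = 13.789799
  t = 6.0000: CF_t = 19.500000, DF = 0.685241, PV = 13.362208
  t = 6.5000: CF_t = 19.500000, DF = 0.663994, PV = 12.947876
  t = 7.0000: CF_t = 1019.500000, DF = 0.643405, PV = 655.951105
Price P = sum_t PV_t = 860.704966
First compute Macaulay numerator sum_t t * PV_t:
  t * PV_t at t = 0.5000: 9.447674
  t * PV_t at t = 1.0000: 18.309447
  t * PV_t at t = 1.5000: 26.612568
  t * PV_t at t = 2.0000: 34.383162
  t * PV_t at t = 2.5000: 41.646272
  t * PV_t at t = 3.0000: 48.425898
  t * PV_t at t = 3.5000: 54.745040
  t * PV_t at t = 4.0000: 60.625736
  t * PV_t at t = 4.5000: 66.089102
  t * PV_t at t = 5.0000: 71.155364
  t * PV_t at t = 5.5000: 75.843895
  t * PV_t at t = 6.0000: 80.173251
  t * PV_t at t = 6.5000: 84.161197
  t * PV_t at t = 7.0000: 4591.657735
Macaulay duration D = 5263.276341 / 860.704966 = 6.115076
Modified duration = D / (1 + y/m) = 6.115076 / (1 + 0.032000) = 5.925461


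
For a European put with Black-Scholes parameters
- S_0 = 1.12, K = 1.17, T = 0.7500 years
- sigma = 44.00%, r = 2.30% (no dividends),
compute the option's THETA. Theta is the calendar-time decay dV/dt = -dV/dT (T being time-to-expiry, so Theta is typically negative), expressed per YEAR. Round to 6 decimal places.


Answer: Theta = -0.096740

Derivation:
d1 = 0.1211777819; d2 = -0.2598733958
phi(d1) = 0.3960239615; exp(-qT) = 1.0000000000; exp(-rT) = 0.9828979294
Theta = -S*exp(-qT)*phi(d1)*sigma/(2*sqrt(T)) + r*K*exp(-rT)*N(-d2) - q*S*exp(-qT)*N(-d1)
N(-d1) = 0.4517751109; N(-d2) = 0.6025192833; sqrt(T) = 0.8660254038
Term 1 = -1.1200 * 1.0000000000 * 0.3960239615 * 0.4400 / (2 * 0.8660254038) = -0.1126760297
Term 2 = 0.0230 * 1.1700 * 0.9828979294 * 0.6025192833 = 0.0159365045
Term 3 = 0 (no dividend yield, q = 0)
Theta = -0.1126760297 + (0.0159365045) + (0.0000000000) = -0.096740


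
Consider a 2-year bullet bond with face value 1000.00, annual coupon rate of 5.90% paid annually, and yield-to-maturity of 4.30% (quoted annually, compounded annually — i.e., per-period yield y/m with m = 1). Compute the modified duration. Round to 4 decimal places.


Coupon per period c = face * coupon_rate / m = 59.000000
Periods per year m = 1; per-period yield y/m = 0.043000
Number of cashflows N = 2
Cashflows (t years, CF_t, discount factor 1/(1+y/m)^(m*t), PV):
  t = 1.0000: CF_t = 59.000000, DF = 0.958773, PV = 56.567593
  t = 2.0000: CF_t = 1059.000000, DF = 0.919245, PV = 973.480694
Price P = sum_t PV_t = 1030.048288
First compute Macaulay numerator sum_t t * PV_t:
  t * PV_t at t = 1.0000: 56.567593
  t * PV_t at t = 2.0000: 1946.961389
Macaulay duration D = 2003.528982 / 1030.048288 = 1.945083
Modified duration = D / (1 + y/m) = 1.945083 / (1 + 0.043000) = 1.864892

Answer: Modified duration = 1.8649


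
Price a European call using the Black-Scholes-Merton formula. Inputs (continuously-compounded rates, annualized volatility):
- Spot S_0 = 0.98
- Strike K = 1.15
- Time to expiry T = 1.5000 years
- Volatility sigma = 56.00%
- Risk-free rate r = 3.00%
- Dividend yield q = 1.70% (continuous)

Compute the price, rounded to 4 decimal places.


Answer: Price = 0.2092

Derivation:
d1 = (ln(S/K) + (r - q + 0.5*sigma^2) * T) / (sigma * sqrt(T)) = 0.13812695
d2 = d1 - sigma * sqrt(T) = -0.54773018
exp(-rT) = 0.95599748; exp(-qT) = 0.97482238
C = S_0 * exp(-qT) * N(d1) - K * exp(-rT) * N(d2)
N(d1) = 0.55492995; N(d2) = 0.29193859
C = 0.9800 * 0.97482238 * 0.55492995 - 1.1500 * 0.95599748 * 0.29193859 = 0.2092


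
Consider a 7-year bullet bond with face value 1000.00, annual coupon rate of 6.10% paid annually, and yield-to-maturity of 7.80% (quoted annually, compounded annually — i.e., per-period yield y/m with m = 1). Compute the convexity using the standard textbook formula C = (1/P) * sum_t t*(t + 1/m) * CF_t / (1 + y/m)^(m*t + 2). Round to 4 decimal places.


Coupon per period c = face * coupon_rate / m = 61.000000
Periods per year m = 1; per-period yield y/m = 0.078000
Number of cashflows N = 7
Cashflows (t years, CF_t, discount factor 1/(1+y/m)^(m*t), PV):
  t = 1.0000: CF_t = 61.000000, DF = 0.927644, PV = 56.586271
  t = 2.0000: CF_t = 61.000000, DF = 0.860523, PV = 52.491902
  t = 3.0000: CF_t = 61.000000, DF = 0.798259, PV = 48.693787
  t = 4.0000: CF_t = 61.000000, DF = 0.740500, PV = 45.170489
  t = 5.0000: CF_t = 61.000000, DF = 0.686920, PV = 41.902123
  t = 6.0000: CF_t = 61.000000, DF = 0.637217, PV = 38.870244
  t = 7.0000: CF_t = 1061.000000, DF = 0.591111, PV = 627.168241
Price P = sum_t PV_t = 910.883058
Convexity numerator sum_t t*(t + 1/m) * CF_t / (1+y/m)^(m*t + 2):
  t = 1.0000: term = 97.387574
  t = 2.0000: term = 271.022934
  t = 3.0000: term = 502.825480
  t = 4.0000: term = 777.404885
  t = 5.0000: term = 1081.732215
  t = 6.0000: term = 1404.847033
  t = 7.0000: term = 30222.790678
Convexity = (1/P) * sum = 34358.010800 / 910.883058 = 37.719453

Answer: Convexity = 37.7195


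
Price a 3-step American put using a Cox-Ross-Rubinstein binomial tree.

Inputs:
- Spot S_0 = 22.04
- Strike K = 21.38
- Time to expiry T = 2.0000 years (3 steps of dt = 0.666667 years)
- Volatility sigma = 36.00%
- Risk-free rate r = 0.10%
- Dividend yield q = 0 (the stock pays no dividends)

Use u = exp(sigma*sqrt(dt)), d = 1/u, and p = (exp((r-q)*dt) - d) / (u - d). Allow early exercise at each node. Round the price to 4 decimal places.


dt = T/N = 0.666667
u = exp(sigma*sqrt(dt)) = 1.341702; d = 1/u = 0.745322
p = (exp((r-q)*dt) - d) / (u - d) = 0.428158
Discount per step: exp(-r*dt) = 0.999334
Stock lattice S(k, i) with i counting down-moves:
  k=0: S(0,0) = 22.0400
  k=1: S(1,0) = 29.5711; S(1,1) = 16.4269
  k=2: S(2,0) = 39.6756; S(2,1) = 22.0400; S(2,2) = 12.2433
  k=3: S(3,0) = 53.2328; S(3,1) = 29.5711; S(3,2) = 16.4269; S(3,3) = 9.1252
Terminal payoffs V(N, i) = max(K - S_T, 0):
  V(3,0) = 0.000000; V(3,1) = 0.000000; V(3,2) = 4.953100; V(3,3) = 12.254774
Backward induction: V(k, i) = exp(-r*dt) * [p * V(k+1, i) + (1-p) * V(k+1, i+1)]; then take max(V_cont, immediate exercise) for American.
  V(2,0) = exp(-r*dt) * [p*0.000000 + (1-p)*0.000000] = 0.000000; exercise = 0.000000; V(2,0) = max -> 0.000000
  V(2,1) = exp(-r*dt) * [p*0.000000 + (1-p)*4.953100] = 2.830503; exercise = 0.000000; V(2,1) = max -> 2.830503
  V(2,2) = exp(-r*dt) * [p*4.953100 + (1-p)*12.254774] = 9.122420; exercise = 9.136668; V(2,2) = max -> 9.136668
  V(1,0) = exp(-r*dt) * [p*0.000000 + (1-p)*2.830503] = 1.617521; exercise = 0.000000; V(1,0) = max -> 1.617521
  V(1,1) = exp(-r*dt) * [p*2.830503 + (1-p)*9.136668] = 6.432343; exercise = 4.953100; V(1,1) = max -> 6.432343
  V(0,0) = exp(-r*dt) * [p*1.617521 + (1-p)*6.432343] = 4.367925; exercise = 0.000000; V(0,0) = max -> 4.367925

Answer: Price = V(0,0) = 4.3679


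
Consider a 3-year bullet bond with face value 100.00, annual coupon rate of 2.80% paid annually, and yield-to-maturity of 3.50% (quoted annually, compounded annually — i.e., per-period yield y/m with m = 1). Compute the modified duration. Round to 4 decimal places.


Answer: Modified duration = 2.8195

Derivation:
Coupon per period c = face * coupon_rate / m = 2.800000
Periods per year m = 1; per-period yield y/m = 0.035000
Number of cashflows N = 3
Cashflows (t years, CF_t, discount factor 1/(1+y/m)^(m*t), PV):
  t = 1.0000: CF_t = 2.800000, DF = 0.966184, PV = 2.705314
  t = 2.0000: CF_t = 2.800000, DF = 0.933511, PV = 2.613830
  t = 3.0000: CF_t = 102.800000, DF = 0.901943, PV = 92.719710
Price P = sum_t PV_t = 98.038854
First compute Macaulay numerator sum_t t * PV_t:
  t * PV_t at t = 1.0000: 2.705314
  t * PV_t at t = 2.0000: 5.227660
  t * PV_t at t = 3.0000: 278.159130
Macaulay duration D = 286.092104 / 98.038854 = 2.918150
Modified duration = D / (1 + y/m) = 2.918150 / (1 + 0.035000) = 2.819469


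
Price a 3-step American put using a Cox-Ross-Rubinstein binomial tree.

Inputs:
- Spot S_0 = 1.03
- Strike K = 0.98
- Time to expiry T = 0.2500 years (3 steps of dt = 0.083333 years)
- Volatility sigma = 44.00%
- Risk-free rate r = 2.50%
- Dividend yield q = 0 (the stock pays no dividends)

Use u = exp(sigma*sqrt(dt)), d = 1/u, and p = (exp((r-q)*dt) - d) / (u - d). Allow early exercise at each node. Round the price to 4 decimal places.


Answer: Price = V(0,0) = 0.0683

Derivation:
dt = T/N = 0.083333
u = exp(sigma*sqrt(dt)) = 1.135436; d = 1/u = 0.880719
p = (exp((r-q)*dt) - d) / (u - d) = 0.476476
Discount per step: exp(-r*dt) = 0.997919
Stock lattice S(k, i) with i counting down-moves:
  k=0: S(0,0) = 1.0300
  k=1: S(1,0) = 1.1695; S(1,1) = 0.9071
  k=2: S(2,0) = 1.3279; S(2,1) = 1.0300; S(2,2) = 0.7989
  k=3: S(3,0) = 1.5077; S(3,1) = 1.1695; S(3,2) = 0.9071; S(3,3) = 0.7036
Terminal payoffs V(N, i) = max(K - S_T, 0):
  V(3,0) = 0.000000; V(3,1) = 0.000000; V(3,2) = 0.072860; V(3,3) = 0.276363
Backward induction: V(k, i) = exp(-r*dt) * [p * V(k+1, i) + (1-p) * V(k+1, i+1)]; then take max(V_cont, immediate exercise) for American.
  V(2,0) = exp(-r*dt) * [p*0.000000 + (1-p)*0.000000] = 0.000000; exercise = 0.000000; V(2,0) = max -> 0.000000
  V(2,1) = exp(-r*dt) * [p*0.000000 + (1-p)*0.072860] = 0.038064; exercise = 0.000000; V(2,1) = max -> 0.038064
  V(2,2) = exp(-r*dt) * [p*0.072860 + (1-p)*0.276363] = 0.179025; exercise = 0.181065; V(2,2) = max -> 0.181065
  V(1,0) = exp(-r*dt) * [p*0.000000 + (1-p)*0.038064] = 0.019886; exercise = 0.000000; V(1,0) = max -> 0.019886
  V(1,1) = exp(-r*dt) * [p*0.038064 + (1-p)*0.181065] = 0.112694; exercise = 0.072860; V(1,1) = max -> 0.112694
  V(0,0) = exp(-r*dt) * [p*0.019886 + (1-p)*0.112694] = 0.068331; exercise = 0.000000; V(0,0) = max -> 0.068331


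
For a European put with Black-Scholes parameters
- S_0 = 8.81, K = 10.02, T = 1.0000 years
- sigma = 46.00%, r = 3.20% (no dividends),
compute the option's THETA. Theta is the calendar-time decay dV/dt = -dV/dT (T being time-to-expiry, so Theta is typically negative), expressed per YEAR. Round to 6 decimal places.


Answer: Theta = -0.600122

Derivation:
d1 = 0.0197920528; d2 = -0.4402079472
phi(d1) = 0.3988641502; exp(-qT) = 1.0000000000; exp(-rT) = 0.9685065821
Theta = -S*exp(-qT)*phi(d1)*sigma/(2*sqrt(T)) + r*K*exp(-rT)*N(-d2) - q*S*exp(-qT)*N(-d1)
N(-d1) = 0.4921046288; N(-d2) = 0.6701067478; sqrt(T) = 1.0000000000
Term 1 = -8.8100 * 1.0000000000 * 0.3988641502 * 0.4600 / (2 * 1.0000000000) = -0.8082184276
Term 2 = 0.0320 * 10.0200 * 0.9685065821 * 0.6701067478 = 0.2080962565
Term 3 = 0 (no dividend yield, q = 0)
Theta = -0.8082184276 + (0.2080962565) + (0.0000000000) = -0.600122


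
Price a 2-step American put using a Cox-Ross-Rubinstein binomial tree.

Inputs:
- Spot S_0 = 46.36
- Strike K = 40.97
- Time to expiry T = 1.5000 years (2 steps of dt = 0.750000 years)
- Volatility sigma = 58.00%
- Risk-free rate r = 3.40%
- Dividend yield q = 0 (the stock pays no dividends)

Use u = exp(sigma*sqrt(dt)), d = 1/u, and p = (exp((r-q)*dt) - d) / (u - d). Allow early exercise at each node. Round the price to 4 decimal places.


Answer: Price = V(0,0) = 8.1627

Derivation:
dt = T/N = 0.750000
u = exp(sigma*sqrt(dt)) = 1.652509; d = 1/u = 0.605140
p = (exp((r-q)*dt) - d) / (u - d) = 0.401661
Discount per step: exp(-r*dt) = 0.974822
Stock lattice S(k, i) with i counting down-moves:
  k=0: S(0,0) = 46.3600
  k=1: S(1,0) = 76.6103; S(1,1) = 28.0543
  k=2: S(2,0) = 126.5992; S(2,1) = 46.3600; S(2,2) = 16.9768
Terminal payoffs V(N, i) = max(K - S_T, 0):
  V(2,0) = 0.000000; V(2,1) = 0.000000; V(2,2) = 23.993203
Backward induction: V(k, i) = exp(-r*dt) * [p * V(k+1, i) + (1-p) * V(k+1, i+1)]; then take max(V_cont, immediate exercise) for American.
  V(1,0) = exp(-r*dt) * [p*0.000000 + (1-p)*0.000000] = 0.000000; exercise = 0.000000; V(1,0) = max -> 0.000000
  V(1,1) = exp(-r*dt) * [p*0.000000 + (1-p)*23.993203] = 13.994609; exercise = 12.915690; V(1,1) = max -> 13.994609
  V(0,0) = exp(-r*dt) * [p*0.000000 + (1-p)*13.994609] = 8.162690; exercise = 0.000000; V(0,0) = max -> 8.162690


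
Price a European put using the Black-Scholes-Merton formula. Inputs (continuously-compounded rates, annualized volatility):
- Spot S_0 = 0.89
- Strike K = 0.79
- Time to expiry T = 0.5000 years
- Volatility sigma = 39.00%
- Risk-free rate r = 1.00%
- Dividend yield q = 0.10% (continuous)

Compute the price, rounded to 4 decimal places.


d1 = (ln(S/K) + (r - q + 0.5*sigma^2) * T) / (sigma * sqrt(T)) = 0.58640372
d2 = d1 - sigma * sqrt(T) = 0.31063207
exp(-rT) = 0.99501248; exp(-qT) = 0.99950012
P = K * exp(-rT) * N(-d2) - S_0 * exp(-qT) * N(-d1)
N(-d1) = 0.27880212; N(-d2) = 0.37804017
P = 0.7900 * 0.99501248 * 0.37804017 - 0.8900 * 0.99950012 * 0.27880212 = 0.0492

Answer: Price = 0.0492


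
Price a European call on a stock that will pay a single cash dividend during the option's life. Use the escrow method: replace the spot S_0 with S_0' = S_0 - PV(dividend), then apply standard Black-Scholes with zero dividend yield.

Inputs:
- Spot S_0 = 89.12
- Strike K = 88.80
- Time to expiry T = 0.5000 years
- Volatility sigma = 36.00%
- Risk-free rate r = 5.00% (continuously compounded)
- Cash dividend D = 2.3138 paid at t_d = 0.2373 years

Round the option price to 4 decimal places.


PV(D) = D * exp(-r * t_d) = 2.3138 * 0.98820511 = 2.28650899
S_0' = S_0 - PV(D) = 89.1200 - 2.28650899 = 86.83349101
d1 = (ln(S_0'/K) + (r + sigma^2/2)*T) / (sigma*sqrt(T)) = 0.13751553
d2 = d1 - sigma*sqrt(T) = -0.11704291
exp(-rT) = 0.97530991
N(d1) = 0.55468834; N(d2) = 0.45341302
C = S_0' * N(d1) - K * exp(-rT) * N(d2) = 86.83349101 * 0.55468834 - 88.8000 * 0.97530991 * 0.45341302 = 8.8965

Answer: Price = 8.8965


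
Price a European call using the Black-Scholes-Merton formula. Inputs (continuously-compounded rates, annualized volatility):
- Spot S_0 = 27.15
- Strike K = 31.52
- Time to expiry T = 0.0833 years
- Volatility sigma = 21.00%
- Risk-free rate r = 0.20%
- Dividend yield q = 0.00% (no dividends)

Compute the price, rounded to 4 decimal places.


d1 = (ln(S/K) + (r - q + 0.5*sigma^2) * T) / (sigma * sqrt(T)) = -2.42934660
d2 = d1 - sigma * sqrt(T) = -2.48995625
exp(-rT) = 0.99983341; exp(-qT) = 1.00000000
C = S_0 * exp(-qT) * N(d1) - K * exp(-rT) * N(d2)
N(d1) = 0.00756303; N(d2) = 0.00638794
C = 27.1500 * 1.00000000 * 0.00756303 - 31.5200 * 0.99983341 * 0.00638794 = 0.0040

Answer: Price = 0.0040


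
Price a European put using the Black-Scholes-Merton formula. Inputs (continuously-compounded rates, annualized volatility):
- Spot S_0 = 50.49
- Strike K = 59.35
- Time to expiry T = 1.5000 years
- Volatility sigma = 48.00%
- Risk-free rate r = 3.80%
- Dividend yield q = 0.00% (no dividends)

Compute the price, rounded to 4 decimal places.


d1 = (ln(S/K) + (r - q + 0.5*sigma^2) * T) / (sigma * sqrt(T)) = 0.11587988
d2 = d1 - sigma * sqrt(T) = -0.47199766
exp(-rT) = 0.94459407; exp(-qT) = 1.00000000
P = K * exp(-rT) * N(-d2) - S_0 * exp(-qT) * N(-d1)
N(-d1) = 0.45387387; N(-d2) = 0.68153577
P = 59.3500 * 0.94459407 * 0.68153577 - 50.4900 * 1.00000000 * 0.45387387 = 15.2919

Answer: Price = 15.2919


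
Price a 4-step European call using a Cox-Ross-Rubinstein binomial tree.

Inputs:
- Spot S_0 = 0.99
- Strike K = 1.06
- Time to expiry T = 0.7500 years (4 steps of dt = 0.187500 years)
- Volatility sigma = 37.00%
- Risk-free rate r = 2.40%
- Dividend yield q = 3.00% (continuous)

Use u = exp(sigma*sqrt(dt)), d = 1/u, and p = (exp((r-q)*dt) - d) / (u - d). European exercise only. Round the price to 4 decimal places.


dt = T/N = 0.187500
u = exp(sigma*sqrt(dt)) = 1.173763; d = 1/u = 0.851961
p = (exp((r-q)*dt) - d) / (u - d) = 0.456538
Discount per step: exp(-r*dt) = 0.995510
Stock lattice S(k, i) with i counting down-moves:
  k=0: S(0,0) = 0.9900
  k=1: S(1,0) = 1.1620; S(1,1) = 0.8434
  k=2: S(2,0) = 1.3639; S(2,1) = 0.9900; S(2,2) = 0.7186
  k=3: S(3,0) = 1.6009; S(3,1) = 1.1620; S(3,2) = 0.8434; S(3,3) = 0.6122
  k=4: S(4,0) = 1.8791; S(4,1) = 1.3639; S(4,2) = 0.9900; S(4,3) = 0.7186; S(4,4) = 0.5216
Terminal payoffs V(N, i) = max(S_T - K, 0):
  V(4,0) = 0.819129; V(4,1) = 0.303942; V(4,2) = 0.000000; V(4,3) = 0.000000; V(4,4) = 0.000000
Backward induction: V(k, i) = exp(-r*dt) * [p * V(k+1, i) + (1-p) * V(k+1, i+1)].
  V(3,0) = exp(-r*dt) * [p*0.819129 + (1-p)*0.303942] = 0.536724
  V(3,1) = exp(-r*dt) * [p*0.303942 + (1-p)*0.000000] = 0.138138
  V(3,2) = exp(-r*dt) * [p*0.000000 + (1-p)*0.000000] = 0.000000
  V(3,3) = exp(-r*dt) * [p*0.000000 + (1-p)*0.000000] = 0.000000
  V(2,0) = exp(-r*dt) * [p*0.536724 + (1-p)*0.138138] = 0.318670
  V(2,1) = exp(-r*dt) * [p*0.138138 + (1-p)*0.000000] = 0.062782
  V(2,2) = exp(-r*dt) * [p*0.000000 + (1-p)*0.000000] = 0.000000
  V(1,0) = exp(-r*dt) * [p*0.318670 + (1-p)*0.062782] = 0.178798
  V(1,1) = exp(-r*dt) * [p*0.062782 + (1-p)*0.000000] = 0.028534
  V(0,0) = exp(-r*dt) * [p*0.178798 + (1-p)*0.028534] = 0.096699

Answer: Price = V(0,0) = 0.0967


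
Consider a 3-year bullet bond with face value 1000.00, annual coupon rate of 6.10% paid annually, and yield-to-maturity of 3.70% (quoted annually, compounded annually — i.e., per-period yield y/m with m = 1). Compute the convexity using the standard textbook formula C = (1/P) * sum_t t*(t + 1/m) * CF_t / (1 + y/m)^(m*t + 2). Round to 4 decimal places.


Answer: Convexity = 10.3497

Derivation:
Coupon per period c = face * coupon_rate / m = 61.000000
Periods per year m = 1; per-period yield y/m = 0.037000
Number of cashflows N = 3
Cashflows (t years, CF_t, discount factor 1/(1+y/m)^(m*t), PV):
  t = 1.0000: CF_t = 61.000000, DF = 0.964320, PV = 58.823529
  t = 2.0000: CF_t = 61.000000, DF = 0.929913, PV = 56.724715
  t = 3.0000: CF_t = 1061.000000, DF = 0.896734, PV = 951.434981
Price P = sum_t PV_t = 1066.983225
Convexity numerator sum_t t*(t + 1/m) * CF_t / (1+y/m)^(m*t + 2):
  t = 1.0000: term = 109.401572
  t = 2.0000: term = 316.494422
  t = 3.0000: term = 10617.025196
Convexity = (1/P) * sum = 11042.921189 / 1066.983225 = 10.349667


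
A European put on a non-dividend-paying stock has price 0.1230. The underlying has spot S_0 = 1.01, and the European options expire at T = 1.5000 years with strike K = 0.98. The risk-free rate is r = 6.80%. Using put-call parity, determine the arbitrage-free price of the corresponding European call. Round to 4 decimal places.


Answer: Call price = 0.2480

Derivation:
Put-call parity: C - P = S_0 * exp(-qT) - K * exp(-rT).
S_0 * exp(-qT) = 1.0100 * 1.00000000 = 1.01000000
K * exp(-rT) = 0.9800 * 0.90302955 = 0.88496896
C = P + S*exp(-qT) - K*exp(-rT)
C = 0.1230 + 1.01000000 - 0.88496896 = 0.2480


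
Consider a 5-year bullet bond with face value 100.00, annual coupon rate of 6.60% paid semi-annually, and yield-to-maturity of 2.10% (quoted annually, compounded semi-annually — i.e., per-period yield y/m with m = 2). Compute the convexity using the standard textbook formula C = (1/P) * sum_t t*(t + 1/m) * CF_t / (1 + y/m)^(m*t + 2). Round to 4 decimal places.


Answer: Convexity = 22.7125

Derivation:
Coupon per period c = face * coupon_rate / m = 3.300000
Periods per year m = 2; per-period yield y/m = 0.010500
Number of cashflows N = 10
Cashflows (t years, CF_t, discount factor 1/(1+y/m)^(m*t), PV):
  t = 0.5000: CF_t = 3.300000, DF = 0.989609, PV = 3.265710
  t = 1.0000: CF_t = 3.300000, DF = 0.979326, PV = 3.231776
  t = 1.5000: CF_t = 3.300000, DF = 0.969150, PV = 3.198195
  t = 2.0000: CF_t = 3.300000, DF = 0.959080, PV = 3.164963
  t = 2.5000: CF_t = 3.300000, DF = 0.949114, PV = 3.132076
  t = 3.0000: CF_t = 3.300000, DF = 0.939252, PV = 3.099531
  t = 3.5000: CF_t = 3.300000, DF = 0.929492, PV = 3.067324
  t = 4.0000: CF_t = 3.300000, DF = 0.919834, PV = 3.035452
  t = 4.5000: CF_t = 3.300000, DF = 0.910276, PV = 3.003911
  t = 5.0000: CF_t = 103.300000, DF = 0.900818, PV = 93.054449
Price P = sum_t PV_t = 121.253390
Convexity numerator sum_t t*(t + 1/m) * CF_t / (1+y/m)^(m*t + 2):
  t = 0.5000: term = 1.599098
  t = 1.0000: term = 4.747445
  t = 1.5000: term = 9.396229
  t = 2.0000: term = 15.497657
  t = 2.5000: term = 23.004933
  t = 3.0000: term = 31.872248
  t = 3.5000: term = 42.054756
  t = 4.0000: term = 53.508560
  t = 4.5000: term = 66.190698
  t = 5.0000: term = 2506.093102
Convexity = (1/P) * sum = 2753.964726 / 121.253390 = 22.712476


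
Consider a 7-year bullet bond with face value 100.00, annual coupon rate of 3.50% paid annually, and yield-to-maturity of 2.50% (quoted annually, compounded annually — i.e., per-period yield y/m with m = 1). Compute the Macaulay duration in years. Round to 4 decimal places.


Answer: Macaulay duration = 6.3525 years

Derivation:
Coupon per period c = face * coupon_rate / m = 3.500000
Periods per year m = 1; per-period yield y/m = 0.025000
Number of cashflows N = 7
Cashflows (t years, CF_t, discount factor 1/(1+y/m)^(m*t), PV):
  t = 1.0000: CF_t = 3.500000, DF = 0.975610, PV = 3.414634
  t = 2.0000: CF_t = 3.500000, DF = 0.951814, PV = 3.331350
  t = 3.0000: CF_t = 3.500000, DF = 0.928599, PV = 3.250098
  t = 4.0000: CF_t = 3.500000, DF = 0.905951, PV = 3.170827
  t = 5.0000: CF_t = 3.500000, DF = 0.883854, PV = 3.093490
  t = 6.0000: CF_t = 3.500000, DF = 0.862297, PV = 3.018039
  t = 7.0000: CF_t = 103.500000, DF = 0.841265, PV = 87.070952
Price P = sum_t PV_t = 106.349391
Macaulay numerator sum_t t * PV_t:
  t * PV_t at t = 1.0000: 3.414634
  t * PV_t at t = 2.0000: 6.662701
  t * PV_t at t = 3.0000: 9.750294
  t * PV_t at t = 4.0000: 12.683309
  t * PV_t at t = 5.0000: 15.467450
  t * PV_t at t = 6.0000: 18.108234
  t * PV_t at t = 7.0000: 609.496663
Macaulay duration D = (sum_t t * PV_t) / P = 675.583285 / 106.349391 = 6.352489


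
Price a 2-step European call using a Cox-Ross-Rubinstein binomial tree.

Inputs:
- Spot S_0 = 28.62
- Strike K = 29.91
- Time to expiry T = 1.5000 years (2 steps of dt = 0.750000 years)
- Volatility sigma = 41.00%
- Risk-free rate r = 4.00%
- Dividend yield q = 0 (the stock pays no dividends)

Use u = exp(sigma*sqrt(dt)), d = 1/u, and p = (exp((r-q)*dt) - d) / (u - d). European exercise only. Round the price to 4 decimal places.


Answer: Price = V(0,0) = 5.4992

Derivation:
dt = T/N = 0.750000
u = exp(sigma*sqrt(dt)) = 1.426281; d = 1/u = 0.701124
p = (exp((r-q)*dt) - d) / (u - d) = 0.454151
Discount per step: exp(-r*dt) = 0.970446
Stock lattice S(k, i) with i counting down-moves:
  k=0: S(0,0) = 28.6200
  k=1: S(1,0) = 40.8202; S(1,1) = 20.0662
  k=2: S(2,0) = 58.2210; S(2,1) = 28.6200; S(2,2) = 14.0689
Terminal payoffs V(N, i) = max(S_T - K, 0):
  V(2,0) = 28.311029; V(2,1) = 0.000000; V(2,2) = 0.000000
Backward induction: V(k, i) = exp(-r*dt) * [p * V(k+1, i) + (1-p) * V(k+1, i+1)].
  V(1,0) = exp(-r*dt) * [p*28.311029 + (1-p)*0.000000] = 12.477474
  V(1,1) = exp(-r*dt) * [p*0.000000 + (1-p)*0.000000] = 0.000000
  V(0,0) = exp(-r*dt) * [p*12.477474 + (1-p)*0.000000] = 5.499177


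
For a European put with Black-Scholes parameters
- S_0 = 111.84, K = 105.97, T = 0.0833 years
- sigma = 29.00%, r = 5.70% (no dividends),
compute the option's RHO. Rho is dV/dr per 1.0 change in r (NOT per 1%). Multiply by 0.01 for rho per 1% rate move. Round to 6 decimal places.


Answer: Rho = -2.239811

Derivation:
d1 = 0.7427098946; d2 = 0.6590108504
phi(d1) = 0.3027803884; exp(-qT) = 1.0000000000; exp(-rT) = 0.9952631544
N(-d2) = 0.2549444005
Rho = -K*T*exp(-rT)*N(-d2) = -105.9700 * 0.0833 * 0.9952631544 * 0.2549444005 = -2.239811


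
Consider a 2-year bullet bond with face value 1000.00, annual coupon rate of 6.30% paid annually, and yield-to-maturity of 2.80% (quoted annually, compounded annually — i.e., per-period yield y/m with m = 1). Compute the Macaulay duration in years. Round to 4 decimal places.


Coupon per period c = face * coupon_rate / m = 63.000000
Periods per year m = 1; per-period yield y/m = 0.028000
Number of cashflows N = 2
Cashflows (t years, CF_t, discount factor 1/(1+y/m)^(m*t), PV):
  t = 1.0000: CF_t = 63.000000, DF = 0.972763, PV = 61.284047
  t = 2.0000: CF_t = 1063.000000, DF = 0.946267, PV = 1005.881997
Price P = sum_t PV_t = 1067.166043
Macaulay numerator sum_t t * PV_t:
  t * PV_t at t = 1.0000: 61.284047
  t * PV_t at t = 2.0000: 2011.763993
Macaulay duration D = (sum_t t * PV_t) / P = 2073.048040 / 1067.166043 = 1.942573

Answer: Macaulay duration = 1.9426 years


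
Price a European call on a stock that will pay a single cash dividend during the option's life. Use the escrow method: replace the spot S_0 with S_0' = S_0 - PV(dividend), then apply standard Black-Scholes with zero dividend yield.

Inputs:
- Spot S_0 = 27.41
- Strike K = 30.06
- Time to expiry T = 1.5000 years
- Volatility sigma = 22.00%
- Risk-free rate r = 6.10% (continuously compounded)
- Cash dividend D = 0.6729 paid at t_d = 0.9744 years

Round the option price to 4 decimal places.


PV(D) = D * exp(-r * t_d) = 0.6729 * 0.94229358 = 0.63406935
S_0' = S_0 - PV(D) = 27.4100 - 0.63406935 = 26.77593065
d1 = (ln(S_0'/K) + (r + sigma^2/2)*T) / (sigma*sqrt(T)) = 0.04493696
d2 = d1 - sigma*sqrt(T) = -0.22450691
exp(-rT) = 0.91256132
N(d1) = 0.51792122; N(d2) = 0.41118145
C = S_0' * N(d1) - K * exp(-rT) * N(d2) = 26.77593065 * 0.51792122 - 30.0600 * 0.91256132 * 0.41118145 = 2.5885

Answer: Price = 2.5885


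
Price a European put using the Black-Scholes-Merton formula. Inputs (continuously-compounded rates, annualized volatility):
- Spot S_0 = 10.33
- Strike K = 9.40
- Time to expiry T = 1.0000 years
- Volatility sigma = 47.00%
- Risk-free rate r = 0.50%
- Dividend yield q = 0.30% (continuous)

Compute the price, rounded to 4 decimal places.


d1 = (ln(S/K) + (r - q + 0.5*sigma^2) * T) / (sigma * sqrt(T)) = 0.43998424
d2 = d1 - sigma * sqrt(T) = -0.03001576
exp(-rT) = 0.99501248; exp(-qT) = 0.99700450
P = K * exp(-rT) * N(-d2) - S_0 * exp(-qT) * N(-d1)
N(-d1) = 0.32997426; N(-d2) = 0.51197276
P = 9.4000 * 0.99501248 * 0.51197276 - 10.3300 * 0.99700450 * 0.32997426 = 1.3901

Answer: Price = 1.3901


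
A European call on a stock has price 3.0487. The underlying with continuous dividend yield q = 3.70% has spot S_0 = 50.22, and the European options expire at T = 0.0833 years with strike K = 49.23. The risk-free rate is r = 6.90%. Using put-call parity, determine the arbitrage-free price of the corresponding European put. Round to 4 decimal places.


Answer: Put price = 1.9311

Derivation:
Put-call parity: C - P = S_0 * exp(-qT) - K * exp(-rT).
S_0 * exp(-qT) = 50.2200 * 0.99692264 = 50.06545522
K * exp(-rT) = 49.2300 * 0.99426879 = 48.94785236
P = C - S*exp(-qT) + K*exp(-rT)
P = 3.0487 - 50.06545522 + 48.94785236 = 1.9311


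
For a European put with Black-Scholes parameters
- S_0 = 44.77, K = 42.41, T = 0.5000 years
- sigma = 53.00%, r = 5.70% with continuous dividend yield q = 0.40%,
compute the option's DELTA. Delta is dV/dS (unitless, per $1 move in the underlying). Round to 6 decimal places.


d1 = 0.4025948181; d2 = 0.0278282241
phi(d1) = 0.3678868625; exp(-qT) = 0.9980019987; exp(-rT) = 0.9719022941
N(-d1) = 0.3436231612
Delta = -exp(-qT) * N(-d1) = -0.9980019987 * 0.3436231612 = -0.342937

Answer: Delta = -0.342937


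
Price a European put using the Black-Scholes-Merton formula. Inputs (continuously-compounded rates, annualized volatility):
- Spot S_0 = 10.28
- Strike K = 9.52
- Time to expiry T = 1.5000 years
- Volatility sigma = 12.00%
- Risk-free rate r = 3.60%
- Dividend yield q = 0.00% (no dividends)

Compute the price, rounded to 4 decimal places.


d1 = (ln(S/K) + (r - q + 0.5*sigma^2) * T) / (sigma * sqrt(T)) = 0.96350278
d2 = d1 - sigma * sqrt(T) = 0.81653340
exp(-rT) = 0.94743211; exp(-qT) = 1.00000000
P = K * exp(-rT) * N(-d2) - S_0 * exp(-qT) * N(-d1)
N(-d1) = 0.16764763; N(-d2) = 0.20709756
P = 9.5200 * 0.94743211 * 0.20709756 - 10.2800 * 1.00000000 * 0.16764763 = 0.1445

Answer: Price = 0.1445


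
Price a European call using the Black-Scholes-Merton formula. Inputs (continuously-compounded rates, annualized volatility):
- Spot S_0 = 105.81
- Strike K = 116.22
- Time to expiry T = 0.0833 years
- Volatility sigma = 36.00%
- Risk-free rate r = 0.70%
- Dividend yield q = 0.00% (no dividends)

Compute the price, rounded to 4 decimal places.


d1 = (ln(S/K) + (r - q + 0.5*sigma^2) * T) / (sigma * sqrt(T)) = -0.84559250
d2 = d1 - sigma * sqrt(T) = -0.94949477
exp(-rT) = 0.99941707; exp(-qT) = 1.00000000
C = S_0 * exp(-qT) * N(d1) - K * exp(-rT) * N(d2)
N(d1) = 0.19889005; N(d2) = 0.17118452
C = 105.8100 * 1.00000000 * 0.19889005 - 116.2200 * 0.99941707 * 0.17118452 = 1.1611

Answer: Price = 1.1611


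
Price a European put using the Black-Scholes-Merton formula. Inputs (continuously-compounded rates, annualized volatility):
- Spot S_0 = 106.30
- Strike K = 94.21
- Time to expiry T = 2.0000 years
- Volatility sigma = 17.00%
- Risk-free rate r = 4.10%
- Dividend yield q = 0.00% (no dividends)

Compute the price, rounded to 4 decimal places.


d1 = (ln(S/K) + (r - q + 0.5*sigma^2) * T) / (sigma * sqrt(T)) = 0.96349102
d2 = d1 - sigma * sqrt(T) = 0.72307472
exp(-rT) = 0.92127196; exp(-qT) = 1.00000000
P = K * exp(-rT) * N(-d2) - S_0 * exp(-qT) * N(-d1)
N(-d1) = 0.16765058; N(-d2) = 0.23481699
P = 94.2100 * 0.92127196 * 0.23481699 - 106.3000 * 1.00000000 * 0.16765058 = 2.5592

Answer: Price = 2.5592


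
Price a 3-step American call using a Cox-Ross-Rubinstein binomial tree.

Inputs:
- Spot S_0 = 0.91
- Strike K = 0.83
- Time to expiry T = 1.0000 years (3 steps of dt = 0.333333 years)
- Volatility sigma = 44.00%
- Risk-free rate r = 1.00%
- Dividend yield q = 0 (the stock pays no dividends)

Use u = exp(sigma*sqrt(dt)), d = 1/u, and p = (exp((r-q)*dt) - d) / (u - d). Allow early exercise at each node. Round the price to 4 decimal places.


Answer: Price = V(0,0) = 0.2081

Derivation:
dt = T/N = 0.333333
u = exp(sigma*sqrt(dt)) = 1.289216; d = 1/u = 0.775665
p = (exp((r-q)*dt) - d) / (u - d) = 0.443332
Discount per step: exp(-r*dt) = 0.996672
Stock lattice S(k, i) with i counting down-moves:
  k=0: S(0,0) = 0.9100
  k=1: S(1,0) = 1.1732; S(1,1) = 0.7059
  k=2: S(2,0) = 1.5125; S(2,1) = 0.9100; S(2,2) = 0.5475
  k=3: S(3,0) = 1.9499; S(3,1) = 1.1732; S(3,2) = 0.7059; S(3,3) = 0.4247
Terminal payoffs V(N, i) = max(S_T - K, 0):
  V(3,0) = 1.119926; V(3,1) = 0.343186; V(3,2) = 0.000000; V(3,3) = 0.000000
Backward induction: V(k, i) = exp(-r*dt) * [p * V(k+1, i) + (1-p) * V(k+1, i+1)]; then take max(V_cont, immediate exercise) for American.
  V(2,0) = exp(-r*dt) * [p*1.119926 + (1-p)*0.343186] = 0.685252; exercise = 0.682490; V(2,0) = max -> 0.685252
  V(2,1) = exp(-r*dt) * [p*0.343186 + (1-p)*0.000000] = 0.151639; exercise = 0.080000; V(2,1) = max -> 0.151639
  V(2,2) = exp(-r*dt) * [p*0.000000 + (1-p)*0.000000] = 0.000000; exercise = 0.000000; V(2,2) = max -> 0.000000
  V(1,0) = exp(-r*dt) * [p*0.685252 + (1-p)*0.151639] = 0.386915; exercise = 0.343186; V(1,0) = max -> 0.386915
  V(1,1) = exp(-r*dt) * [p*0.151639 + (1-p)*0.000000] = 0.067003; exercise = 0.000000; V(1,1) = max -> 0.067003
  V(0,0) = exp(-r*dt) * [p*0.386915 + (1-p)*0.067003] = 0.208136; exercise = 0.080000; V(0,0) = max -> 0.208136


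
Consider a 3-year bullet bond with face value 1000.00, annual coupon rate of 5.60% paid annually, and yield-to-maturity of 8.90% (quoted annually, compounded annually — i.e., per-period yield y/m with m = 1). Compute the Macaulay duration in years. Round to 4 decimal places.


Answer: Macaulay duration = 2.8362 years

Derivation:
Coupon per period c = face * coupon_rate / m = 56.000000
Periods per year m = 1; per-period yield y/m = 0.089000
Number of cashflows N = 3
Cashflows (t years, CF_t, discount factor 1/(1+y/m)^(m*t), PV):
  t = 1.0000: CF_t = 56.000000, DF = 0.918274, PV = 51.423324
  t = 2.0000: CF_t = 56.000000, DF = 0.843226, PV = 47.220683
  t = 3.0000: CF_t = 1056.000000, DF = 0.774313, PV = 817.674170
Price P = sum_t PV_t = 916.318178
Macaulay numerator sum_t t * PV_t:
  t * PV_t at t = 1.0000: 51.423324
  t * PV_t at t = 2.0000: 94.441367
  t * PV_t at t = 3.0000: 2453.022511
Macaulay duration D = (sum_t t * PV_t) / P = 2598.887202 / 916.318178 = 2.836228


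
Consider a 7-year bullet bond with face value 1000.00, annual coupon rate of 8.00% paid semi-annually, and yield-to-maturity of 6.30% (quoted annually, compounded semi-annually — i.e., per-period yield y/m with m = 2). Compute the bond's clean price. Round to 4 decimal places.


Answer: Price = 1095.0422

Derivation:
Coupon per period c = face * coupon_rate / m = 40.000000
Periods per year m = 2; per-period yield y/m = 0.031500
Number of cashflows N = 14
Cashflows (t years, CF_t, discount factor 1/(1+y/m)^(m*t), PV):
  t = 0.5000: CF_t = 40.000000, DF = 0.969462, PV = 38.778478
  t = 1.0000: CF_t = 40.000000, DF = 0.939856, PV = 37.594259
  t = 1.5000: CF_t = 40.000000, DF = 0.911155, PV = 36.446203
  t = 2.0000: CF_t = 40.000000, DF = 0.883330, PV = 35.333207
  t = 2.5000: CF_t = 40.000000, DF = 0.856355, PV = 34.254200
  t = 3.0000: CF_t = 40.000000, DF = 0.830204, PV = 33.208144
  t = 3.5000: CF_t = 40.000000, DF = 0.804851, PV = 32.194032
  t = 4.0000: CF_t = 40.000000, DF = 0.780272, PV = 31.210889
  t = 4.5000: CF_t = 40.000000, DF = 0.756444, PV = 30.257769
  t = 5.0000: CF_t = 40.000000, DF = 0.733344, PV = 29.333756
  t = 5.5000: CF_t = 40.000000, DF = 0.710949, PV = 28.437960
  t = 6.0000: CF_t = 40.000000, DF = 0.689238, PV = 27.569520
  t = 6.5000: CF_t = 40.000000, DF = 0.668190, PV = 26.727601
  t = 7.0000: CF_t = 1040.000000, DF = 0.647785, PV = 673.696183
Price P = sum_t PV_t = 1095.042199


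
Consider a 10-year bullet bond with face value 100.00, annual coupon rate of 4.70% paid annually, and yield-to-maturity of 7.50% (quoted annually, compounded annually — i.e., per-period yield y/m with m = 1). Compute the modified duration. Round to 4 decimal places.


Coupon per period c = face * coupon_rate / m = 4.700000
Periods per year m = 1; per-period yield y/m = 0.075000
Number of cashflows N = 10
Cashflows (t years, CF_t, discount factor 1/(1+y/m)^(m*t), PV):
  t = 1.0000: CF_t = 4.700000, DF = 0.930233, PV = 4.372093
  t = 2.0000: CF_t = 4.700000, DF = 0.865333, PV = 4.067063
  t = 3.0000: CF_t = 4.700000, DF = 0.804961, PV = 3.783315
  t = 4.0000: CF_t = 4.700000, DF = 0.748801, PV = 3.519362
  t = 5.0000: CF_t = 4.700000, DF = 0.696559, PV = 3.273826
  t = 6.0000: CF_t = 4.700000, DF = 0.647962, PV = 3.045419
  t = 7.0000: CF_t = 4.700000, DF = 0.602755, PV = 2.832948
  t = 8.0000: CF_t = 4.700000, DF = 0.560702, PV = 2.635300
  t = 9.0000: CF_t = 4.700000, DF = 0.521583, PV = 2.451442
  t = 10.0000: CF_t = 104.700000, DF = 0.485194, PV = 50.799804
Price P = sum_t PV_t = 80.780573
First compute Macaulay numerator sum_t t * PV_t:
  t * PV_t at t = 1.0000: 4.372093
  t * PV_t at t = 2.0000: 8.134127
  t * PV_t at t = 3.0000: 11.349944
  t * PV_t at t = 4.0000: 14.077450
  t * PV_t at t = 5.0000: 16.369128
  t * PV_t at t = 6.0000: 18.272515
  t * PV_t at t = 7.0000: 19.830636
  t * PV_t at t = 8.0000: 21.082404
  t * PV_t at t = 9.0000: 22.062981
  t * PV_t at t = 10.0000: 507.998043
Macaulay duration D = 643.549320 / 80.780573 = 7.966635
Modified duration = D / (1 + y/m) = 7.966635 / (1 + 0.075000) = 7.410823

Answer: Modified duration = 7.4108
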